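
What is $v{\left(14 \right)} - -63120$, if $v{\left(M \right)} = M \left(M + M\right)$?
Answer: $63512$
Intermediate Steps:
$v{\left(M \right)} = 2 M^{2}$ ($v{\left(M \right)} = M 2 M = 2 M^{2}$)
$v{\left(14 \right)} - -63120 = 2 \cdot 14^{2} - -63120 = 2 \cdot 196 + 63120 = 392 + 63120 = 63512$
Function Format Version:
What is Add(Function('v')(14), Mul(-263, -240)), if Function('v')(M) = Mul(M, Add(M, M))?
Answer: 63512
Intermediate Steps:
Function('v')(M) = Mul(2, Pow(M, 2)) (Function('v')(M) = Mul(M, Mul(2, M)) = Mul(2, Pow(M, 2)))
Add(Function('v')(14), Mul(-263, -240)) = Add(Mul(2, Pow(14, 2)), Mul(-263, -240)) = Add(Mul(2, 196), 63120) = Add(392, 63120) = 63512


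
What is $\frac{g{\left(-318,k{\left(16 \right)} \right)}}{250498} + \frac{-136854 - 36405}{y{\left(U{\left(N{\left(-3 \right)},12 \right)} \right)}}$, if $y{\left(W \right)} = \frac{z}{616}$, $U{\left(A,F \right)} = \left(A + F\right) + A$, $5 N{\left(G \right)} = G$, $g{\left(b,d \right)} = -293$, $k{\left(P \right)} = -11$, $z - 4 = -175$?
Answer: $\frac{2970559585201}{4759462} \approx 6.2414 \cdot 10^{5}$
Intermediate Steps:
$z = -171$ ($z = 4 - 175 = -171$)
$N{\left(G \right)} = \frac{G}{5}$
$U{\left(A,F \right)} = F + 2 A$
$y{\left(W \right)} = - \frac{171}{616}$
$\frac{g{\left(-318,k{\left(16 \right)} \right)}}{250498} + \frac{-136854 - 36405}{y{\left(U{\left(N{\left(-3 \right)},12 \right)} \right)}} = - \frac{293}{250498} + \frac{-136854 - 36405}{- \frac{171}{616}} = \left(-293\right) \frac{1}{250498} - - \frac{11858616}{19} = - \frac{293}{250498} + \frac{11858616}{19} = \frac{2970559585201}{4759462}$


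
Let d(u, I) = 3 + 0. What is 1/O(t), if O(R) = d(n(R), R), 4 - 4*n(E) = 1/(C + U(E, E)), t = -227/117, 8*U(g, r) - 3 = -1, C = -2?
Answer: ⅓ ≈ 0.33333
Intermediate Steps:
U(g, r) = ¼ (U(g, r) = 3/8 + (⅛)*(-1) = 3/8 - ⅛ = ¼)
t = -227/117 (t = -227*1/117 = -227/117 ≈ -1.9402)
n(E) = 8/7 (n(E) = 1 - 1/(4*(-2 + ¼)) = 1 - 1/(4*(-7/4)) = 1 - ¼*(-4/7) = 1 + ⅐ = 8/7)
d(u, I) = 3
O(R) = 3
1/O(t) = 1/3 = ⅓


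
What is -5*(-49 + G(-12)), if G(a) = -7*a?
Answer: -175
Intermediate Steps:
-5*(-49 + G(-12)) = -5*(-49 - 7*(-12)) = -5*(-49 + 84) = -5*35 = -175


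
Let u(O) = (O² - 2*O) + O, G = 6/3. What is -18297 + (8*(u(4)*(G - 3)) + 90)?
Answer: -18303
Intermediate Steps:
G = 2 (G = 6*(⅓) = 2)
u(O) = O² - O
-18297 + (8*(u(4)*(G - 3)) + 90) = -18297 + (8*((4*(-1 + 4))*(2 - 3)) + 90) = -18297 + (8*((4*3)*(-1)) + 90) = -18297 + (8*(12*(-1)) + 90) = -18297 + (8*(-12) + 90) = -18297 + (-96 + 90) = -18297 - 6 = -18303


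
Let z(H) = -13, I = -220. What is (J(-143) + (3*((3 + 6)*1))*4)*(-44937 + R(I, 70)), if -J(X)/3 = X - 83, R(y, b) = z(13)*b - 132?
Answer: -36139494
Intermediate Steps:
R(y, b) = -132 - 13*b (R(y, b) = -13*b - 132 = -132 - 13*b)
J(X) = 249 - 3*X (J(X) = -3*(X - 83) = -3*(-83 + X) = 249 - 3*X)
(J(-143) + (3*((3 + 6)*1))*4)*(-44937 + R(I, 70)) = ((249 - 3*(-143)) + (3*((3 + 6)*1))*4)*(-44937 + (-132 - 13*70)) = ((249 + 429) + (3*(9*1))*4)*(-44937 + (-132 - 910)) = (678 + (3*9)*4)*(-44937 - 1042) = (678 + 27*4)*(-45979) = (678 + 108)*(-45979) = 786*(-45979) = -36139494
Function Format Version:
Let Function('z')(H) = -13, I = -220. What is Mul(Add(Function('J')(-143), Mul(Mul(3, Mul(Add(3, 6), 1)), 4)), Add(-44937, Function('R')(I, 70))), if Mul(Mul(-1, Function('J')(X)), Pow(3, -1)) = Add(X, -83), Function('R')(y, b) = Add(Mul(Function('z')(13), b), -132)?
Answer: -36139494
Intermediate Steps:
Function('R')(y, b) = Add(-132, Mul(-13, b)) (Function('R')(y, b) = Add(Mul(-13, b), -132) = Add(-132, Mul(-13, b)))
Function('J')(X) = Add(249, Mul(-3, X)) (Function('J')(X) = Mul(-3, Add(X, -83)) = Mul(-3, Add(-83, X)) = Add(249, Mul(-3, X)))
Mul(Add(Function('J')(-143), Mul(Mul(3, Mul(Add(3, 6), 1)), 4)), Add(-44937, Function('R')(I, 70))) = Mul(Add(Add(249, Mul(-3, -143)), Mul(Mul(3, Mul(Add(3, 6), 1)), 4)), Add(-44937, Add(-132, Mul(-13, 70)))) = Mul(Add(Add(249, 429), Mul(Mul(3, Mul(9, 1)), 4)), Add(-44937, Add(-132, -910))) = Mul(Add(678, Mul(Mul(3, 9), 4)), Add(-44937, -1042)) = Mul(Add(678, Mul(27, 4)), -45979) = Mul(Add(678, 108), -45979) = Mul(786, -45979) = -36139494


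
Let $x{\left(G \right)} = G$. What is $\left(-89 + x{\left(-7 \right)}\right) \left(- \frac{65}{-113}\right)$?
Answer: $- \frac{6240}{113} \approx -55.221$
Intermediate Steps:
$\left(-89 + x{\left(-7 \right)}\right) \left(- \frac{65}{-113}\right) = \left(-89 - 7\right) \left(- \frac{65}{-113}\right) = - 96 \left(\left(-65\right) \left(- \frac{1}{113}\right)\right) = \left(-96\right) \frac{65}{113} = - \frac{6240}{113}$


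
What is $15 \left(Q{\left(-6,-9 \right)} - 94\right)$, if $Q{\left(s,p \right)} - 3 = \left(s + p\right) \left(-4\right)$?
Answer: $-465$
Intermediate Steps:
$Q{\left(s,p \right)} = 3 - 4 p - 4 s$ ($Q{\left(s,p \right)} = 3 + \left(s + p\right) \left(-4\right) = 3 + \left(p + s\right) \left(-4\right) = 3 - \left(4 p + 4 s\right) = 3 - 4 p - 4 s$)
$15 \left(Q{\left(-6,-9 \right)} - 94\right) = 15 \left(\left(3 - -36 - -24\right) - 94\right) = 15 \left(\left(3 + 36 + 24\right) - 94\right) = 15 \left(63 - 94\right) = 15 \left(-31\right) = -465$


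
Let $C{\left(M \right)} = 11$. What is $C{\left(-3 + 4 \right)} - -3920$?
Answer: $3931$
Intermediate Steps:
$C{\left(-3 + 4 \right)} - -3920 = 11 - -3920 = 11 + 3920 = 3931$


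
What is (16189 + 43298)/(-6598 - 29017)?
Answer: -59487/35615 ≈ -1.6703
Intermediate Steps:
(16189 + 43298)/(-6598 - 29017) = 59487/(-35615) = 59487*(-1/35615) = -59487/35615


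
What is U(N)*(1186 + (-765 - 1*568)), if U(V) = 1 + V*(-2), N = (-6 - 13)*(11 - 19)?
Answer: 44541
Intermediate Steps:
N = 152 (N = -19*(-8) = 152)
U(V) = 1 - 2*V
U(N)*(1186 + (-765 - 1*568)) = (1 - 2*152)*(1186 + (-765 - 1*568)) = (1 - 304)*(1186 + (-765 - 568)) = -303*(1186 - 1333) = -303*(-147) = 44541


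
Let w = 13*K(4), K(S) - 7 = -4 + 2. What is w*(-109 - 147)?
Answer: -16640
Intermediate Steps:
K(S) = 5 (K(S) = 7 + (-4 + 2) = 7 - 2 = 5)
w = 65 (w = 13*5 = 65)
w*(-109 - 147) = 65*(-109 - 147) = 65*(-256) = -16640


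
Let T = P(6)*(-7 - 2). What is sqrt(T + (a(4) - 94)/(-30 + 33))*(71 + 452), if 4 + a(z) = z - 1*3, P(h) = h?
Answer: 523*I*sqrt(777)/3 ≈ 4859.5*I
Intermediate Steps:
a(z) = -7 + z (a(z) = -4 + (z - 1*3) = -4 + (z - 3) = -4 + (-3 + z) = -7 + z)
T = -54 (T = 6*(-7 - 2) = 6*(-9) = -54)
sqrt(T + (a(4) - 94)/(-30 + 33))*(71 + 452) = sqrt(-54 + ((-7 + 4) - 94)/(-30 + 33))*(71 + 452) = sqrt(-54 + (-3 - 94)/3)*523 = sqrt(-54 - 97*1/3)*523 = sqrt(-54 - 97/3)*523 = sqrt(-259/3)*523 = (I*sqrt(777)/3)*523 = 523*I*sqrt(777)/3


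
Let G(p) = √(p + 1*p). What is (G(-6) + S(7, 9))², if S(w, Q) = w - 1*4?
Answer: -3 + 12*I*√3 ≈ -3.0 + 20.785*I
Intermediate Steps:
S(w, Q) = -4 + w (S(w, Q) = w - 4 = -4 + w)
G(p) = √2*√p (G(p) = √(p + p) = √(2*p) = √2*√p)
(G(-6) + S(7, 9))² = (√2*√(-6) + (-4 + 7))² = (√2*(I*√6) + 3)² = (2*I*√3 + 3)² = (3 + 2*I*√3)²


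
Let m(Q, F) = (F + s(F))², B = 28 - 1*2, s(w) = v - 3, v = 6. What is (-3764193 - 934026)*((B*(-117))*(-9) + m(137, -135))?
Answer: -210489607638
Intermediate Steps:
s(w) = 3 (s(w) = 6 - 3 = 3)
B = 26 (B = 28 - 2 = 26)
m(Q, F) = (3 + F)² (m(Q, F) = (F + 3)² = (3 + F)²)
(-3764193 - 934026)*((B*(-117))*(-9) + m(137, -135)) = (-3764193 - 934026)*((26*(-117))*(-9) + (3 - 135)²) = -4698219*(-3042*(-9) + (-132)²) = -4698219*(27378 + 17424) = -4698219*44802 = -210489607638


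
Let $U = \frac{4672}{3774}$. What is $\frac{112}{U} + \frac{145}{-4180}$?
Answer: $\frac{5519245}{61028} \approx 90.438$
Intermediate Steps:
$U = \frac{2336}{1887}$ ($U = 4672 \cdot \frac{1}{3774} = \frac{2336}{1887} \approx 1.2379$)
$\frac{112}{U} + \frac{145}{-4180} = \frac{112}{\frac{2336}{1887}} + \frac{145}{-4180} = 112 \cdot \frac{1887}{2336} + 145 \left(- \frac{1}{4180}\right) = \frac{13209}{146} - \frac{29}{836} = \frac{5519245}{61028}$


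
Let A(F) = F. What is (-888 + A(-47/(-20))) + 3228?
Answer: 46847/20 ≈ 2342.4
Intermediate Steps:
(-888 + A(-47/(-20))) + 3228 = (-888 - 47/(-20)) + 3228 = (-888 - 47*(-1/20)) + 3228 = (-888 + 47/20) + 3228 = -17713/20 + 3228 = 46847/20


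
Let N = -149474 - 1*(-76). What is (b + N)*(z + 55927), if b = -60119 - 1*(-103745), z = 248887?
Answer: -32240786408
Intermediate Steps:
b = 43626 (b = -60119 + 103745 = 43626)
N = -149398 (N = -149474 + 76 = -149398)
(b + N)*(z + 55927) = (43626 - 149398)*(248887 + 55927) = -105772*304814 = -32240786408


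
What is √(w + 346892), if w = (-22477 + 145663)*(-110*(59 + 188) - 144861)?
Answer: I*√21191463874 ≈ 1.4557e+5*I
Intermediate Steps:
w = -21191810766 (w = 123186*(-110*247 - 144861) = 123186*(-27170 - 144861) = 123186*(-172031) = -21191810766)
√(w + 346892) = √(-21191810766 + 346892) = √(-21191463874) = I*√21191463874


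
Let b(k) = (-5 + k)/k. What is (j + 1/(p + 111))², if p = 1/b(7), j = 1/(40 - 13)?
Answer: 80089/38229489 ≈ 0.0020950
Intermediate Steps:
j = 1/27 ≈ 0.037037
b(k) = (-5 + k)/k
p = 7/2 (p = 1/((-5 + 7)/7) = 1/((⅐)*2) = 1/(2/7) = 7/2 ≈ 3.5000)
(j + 1/(p + 111))² = (1/27 + 1/(7/2 + 111))² = (1/27 + 1/(229/2))² = (1/27 + 2/229)² = (283/6183)² = 80089/38229489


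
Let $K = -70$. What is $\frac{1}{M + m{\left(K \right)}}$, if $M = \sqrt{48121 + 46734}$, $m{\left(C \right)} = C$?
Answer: $\frac{14}{17991} + \frac{\sqrt{94855}}{89955} \approx 0.0042019$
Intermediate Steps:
$M = \sqrt{94855} \approx 307.99$
$\frac{1}{M + m{\left(K \right)}} = \frac{1}{\sqrt{94855} - 70} = \frac{1}{-70 + \sqrt{94855}}$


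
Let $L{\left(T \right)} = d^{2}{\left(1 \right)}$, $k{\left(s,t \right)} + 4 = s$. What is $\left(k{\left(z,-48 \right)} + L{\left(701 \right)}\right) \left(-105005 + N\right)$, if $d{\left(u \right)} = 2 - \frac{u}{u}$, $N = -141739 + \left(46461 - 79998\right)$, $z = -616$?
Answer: $173493939$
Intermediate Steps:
$k{\left(s,t \right)} = -4 + s$
$N = -175276$ ($N = -141739 + \left(46461 - 79998\right) = -141739 - 33537 = -175276$)
$d{\left(u \right)} = 1$ ($d{\left(u \right)} = 2 - 1 = 1$)
$L{\left(T \right)} = 1$ ($L{\left(T \right)} = 1^{2} = 1$)
$\left(k{\left(z,-48 \right)} + L{\left(701 \right)}\right) \left(-105005 + N\right) = \left(\left(-4 - 616\right) + 1\right) \left(-105005 - 175276\right) = \left(-620 + 1\right) \left(-280281\right) = \left(-619\right) \left(-280281\right) = 173493939$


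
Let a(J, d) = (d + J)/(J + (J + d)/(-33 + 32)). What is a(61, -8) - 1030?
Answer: -8187/8 ≈ -1023.4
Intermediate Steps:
a(J, d) = -(J + d)/d (a(J, d) = (J + d)/(J + (J + d)/(-1)) = (J + d)/(J + (J + d)*(-1)) = (J + d)/(J + (-J - d)) = (J + d)/((-d)) = (J + d)*(-1/d) = -(J + d)/d)
a(61, -8) - 1030 = (-1*61 - 1*(-8))/(-8) - 1030 = -(-61 + 8)/8 - 1030 = -⅛*(-53) - 1030 = 53/8 - 1030 = -8187/8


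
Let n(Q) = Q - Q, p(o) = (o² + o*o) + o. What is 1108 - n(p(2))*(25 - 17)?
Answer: 1108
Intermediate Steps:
p(o) = o + 2*o² (p(o) = (o² + o²) + o = 2*o² + o = o + 2*o²)
n(Q) = 0
1108 - n(p(2))*(25 - 17) = 1108 - 0*(25 - 17) = 1108 - 0*8 = 1108 - 1*0 = 1108 + 0 = 1108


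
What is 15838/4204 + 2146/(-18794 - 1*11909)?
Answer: 238626165/64537706 ≈ 3.6975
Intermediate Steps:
15838/4204 + 2146/(-18794 - 1*11909) = 15838*(1/4204) + 2146/(-18794 - 11909) = 7919/2102 + 2146/(-30703) = 7919/2102 + 2146*(-1/30703) = 7919/2102 - 2146/30703 = 238626165/64537706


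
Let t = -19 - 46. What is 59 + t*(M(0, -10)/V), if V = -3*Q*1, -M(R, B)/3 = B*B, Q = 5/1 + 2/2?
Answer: -3073/3 ≈ -1024.3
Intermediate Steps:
Q = 6 (Q = 5*1 + 2*(1/2) = 5 + 1 = 6)
M(R, B) = -3*B**2 (M(R, B) = -3*B*B = -3*B**2)
t = -65
V = -18 (V = -3*6*1 = -18*1 = -18)
59 + t*(M(0, -10)/V) = 59 - 65*(-3*(-10)**2)/(-18) = 59 - 65*(-3*100)*(-1)/18 = 59 - (-19500)*(-1)/18 = 59 - 65*50/3 = 59 - 3250/3 = -3073/3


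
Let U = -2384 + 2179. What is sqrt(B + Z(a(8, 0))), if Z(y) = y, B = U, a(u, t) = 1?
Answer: 2*I*sqrt(51) ≈ 14.283*I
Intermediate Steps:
U = -205
B = -205
sqrt(B + Z(a(8, 0))) = sqrt(-205 + 1) = sqrt(-204) = 2*I*sqrt(51)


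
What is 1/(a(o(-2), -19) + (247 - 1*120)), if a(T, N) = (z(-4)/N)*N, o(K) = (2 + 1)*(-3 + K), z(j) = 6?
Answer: 1/133 ≈ 0.0075188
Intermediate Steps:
o(K) = -9 + 3*K (o(K) = 3*(-3 + K) = -9 + 3*K)
a(T, N) = 6 (a(T, N) = (6/N)*N = 6)
1/(a(o(-2), -19) + (247 - 1*120)) = 1/(6 + (247 - 1*120)) = 1/(6 + (247 - 120)) = 1/(6 + 127) = 1/133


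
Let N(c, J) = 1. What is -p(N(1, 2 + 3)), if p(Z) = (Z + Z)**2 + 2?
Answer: -6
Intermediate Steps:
p(Z) = 2 + 4*Z**2 (p(Z) = (2*Z)**2 + 2 = 4*Z**2 + 2 = 2 + 4*Z**2)
-p(N(1, 2 + 3)) = -(2 + 4*1**2) = -(2 + 4*1) = -(2 + 4) = -1*6 = -6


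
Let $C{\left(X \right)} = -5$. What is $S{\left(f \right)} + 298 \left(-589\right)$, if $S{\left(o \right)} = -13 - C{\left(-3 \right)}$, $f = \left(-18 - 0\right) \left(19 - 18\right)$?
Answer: $-175530$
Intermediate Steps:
$f = -18$ ($f = \left(-18 + 0\right) 1 = \left(-18\right) 1 = -18$)
$S{\left(o \right)} = -8$ ($S{\left(o \right)} = -13 - -5 = -13 + 5 = -8$)
$S{\left(f \right)} + 298 \left(-589\right) = -8 + 298 \left(-589\right) = -8 - 175522 = -175530$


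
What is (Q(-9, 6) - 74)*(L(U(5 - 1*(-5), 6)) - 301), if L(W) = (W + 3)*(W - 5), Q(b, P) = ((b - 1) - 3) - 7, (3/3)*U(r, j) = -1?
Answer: 29422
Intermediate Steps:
U(r, j) = -1
Q(b, P) = -11 + b (Q(b, P) = ((-1 + b) - 3) - 7 = (-4 + b) - 7 = -11 + b)
L(W) = (-5 + W)*(3 + W) (L(W) = (3 + W)*(-5 + W) = (-5 + W)*(3 + W))
(Q(-9, 6) - 74)*(L(U(5 - 1*(-5), 6)) - 301) = ((-11 - 9) - 74)*((-15 + (-1)² - 2*(-1)) - 301) = (-20 - 74)*((-15 + 1 + 2) - 301) = -94*(-12 - 301) = -94*(-313) = 29422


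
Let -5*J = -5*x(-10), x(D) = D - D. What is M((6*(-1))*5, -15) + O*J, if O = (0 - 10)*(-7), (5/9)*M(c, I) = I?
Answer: -27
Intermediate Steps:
x(D) = 0
M(c, I) = 9*I/5
J = 0 (J = -(-1)*0 = -⅕*0 = 0)
O = 70 (O = -10*(-7) = 70)
M((6*(-1))*5, -15) + O*J = (9/5)*(-15) + 70*0 = -27 + 0 = -27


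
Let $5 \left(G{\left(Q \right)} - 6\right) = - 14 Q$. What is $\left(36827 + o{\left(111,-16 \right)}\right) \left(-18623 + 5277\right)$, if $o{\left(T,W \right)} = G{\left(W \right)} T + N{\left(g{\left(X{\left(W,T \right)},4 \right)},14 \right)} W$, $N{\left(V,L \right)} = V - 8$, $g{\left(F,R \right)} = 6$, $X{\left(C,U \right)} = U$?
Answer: $- \frac{2835878194}{5} \approx -5.6718 \cdot 10^{8}$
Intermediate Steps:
$G{\left(Q \right)} = 6 - \frac{14 Q}{5}$ ($G{\left(Q \right)} = 6 + \frac{\left(-14\right) Q}{5} = 6 - \frac{14 Q}{5}$)
$N{\left(V,L \right)} = -8 + V$
$o{\left(T,W \right)} = - 2 W + T \left(6 - \frac{14 W}{5}\right)$ ($o{\left(T,W \right)} = \left(6 - \frac{14 W}{5}\right) T + \left(-8 + 6\right) W = T \left(6 - \frac{14 W}{5}\right) - 2 W = - 2 W + T \left(6 - \frac{14 W}{5}\right)$)
$\left(36827 + o{\left(111,-16 \right)}\right) \left(-18623 + 5277\right) = \left(36827 - \left(-698 - \frac{24864}{5}\right)\right) \left(-18623 + 5277\right) = \left(36827 + \left(32 + 666 + \frac{24864}{5}\right)\right) \left(-13346\right) = \left(36827 + \frac{28354}{5}\right) \left(-13346\right) = \frac{212489}{5} \left(-13346\right) = - \frac{2835878194}{5}$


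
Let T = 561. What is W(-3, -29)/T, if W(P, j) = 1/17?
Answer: 1/9537 ≈ 0.00010485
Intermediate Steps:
W(P, j) = 1/17
W(-3, -29)/T = (1/17)/561 = (1/17)*(1/561) = 1/9537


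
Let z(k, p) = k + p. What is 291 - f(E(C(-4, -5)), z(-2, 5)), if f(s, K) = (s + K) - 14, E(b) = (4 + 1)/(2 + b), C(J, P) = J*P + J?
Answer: 5431/18 ≈ 301.72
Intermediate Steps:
C(J, P) = J + J*P
E(b) = 5/(2 + b)
f(s, K) = -14 + K + s (f(s, K) = (K + s) - 14 = -14 + K + s)
291 - f(E(C(-4, -5)), z(-2, 5)) = 291 - (-14 + (-2 + 5) + 5/(2 - 4*(1 - 5))) = 291 - (-14 + 3 + 5/(2 - 4*(-4))) = 291 - (-14 + 3 + 5/(2 + 16)) = 291 - (-14 + 3 + 5/18) = 291 - 1*(-193/18) = 291 + 193/18 = 5431/18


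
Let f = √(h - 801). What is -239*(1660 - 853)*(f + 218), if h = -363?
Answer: -42046314 - 385746*I*√291 ≈ -4.2046e+7 - 6.5803e+6*I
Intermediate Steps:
f = 2*I*√291 (f = √(-363 - 801) = √(-1164) = 2*I*√291 ≈ 34.117*I)
-239*(1660 - 853)*(f + 218) = -239*(1660 - 853)*(2*I*√291 + 218) = -192873*(218 + 2*I*√291) = -239*(175926 + 1614*I*√291) = -42046314 - 385746*I*√291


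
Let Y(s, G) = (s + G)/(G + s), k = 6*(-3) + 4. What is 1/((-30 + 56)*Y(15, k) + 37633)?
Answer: 1/37659 ≈ 2.6554e-5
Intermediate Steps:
k = -14 (k = -18 + 4 = -14)
Y(s, G) = 1 (Y(s, G) = (G + s)/(G + s) = 1)
1/((-30 + 56)*Y(15, k) + 37633) = 1/((-30 + 56)*1 + 37633) = 1/(26*1 + 37633) = 1/(26 + 37633) = 1/37659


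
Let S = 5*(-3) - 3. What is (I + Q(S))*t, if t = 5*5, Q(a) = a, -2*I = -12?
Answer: -300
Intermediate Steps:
I = 6 (I = -½*(-12) = 6)
S = -18 (S = -15 - 3 = -18)
t = 25
(I + Q(S))*t = (6 - 18)*25 = -12*25 = -300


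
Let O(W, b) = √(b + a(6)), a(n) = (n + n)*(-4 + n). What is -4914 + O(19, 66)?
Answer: -4914 + 3*√10 ≈ -4904.5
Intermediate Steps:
a(n) = 2*n*(-4 + n) (a(n) = (2*n)*(-4 + n) = 2*n*(-4 + n))
O(W, b) = √(24 + b) (O(W, b) = √(b + 2*6*(-4 + 6)) = √(b + 2*6*2) = √(b + 24) = √(24 + b))
-4914 + O(19, 66) = -4914 + √(24 + 66) = -4914 + √90 = -4914 + 3*√10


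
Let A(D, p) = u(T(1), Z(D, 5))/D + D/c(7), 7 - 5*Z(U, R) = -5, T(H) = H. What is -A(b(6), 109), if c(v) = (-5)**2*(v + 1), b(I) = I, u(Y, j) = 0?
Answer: -3/100 ≈ -0.030000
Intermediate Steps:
Z(U, R) = 12/5 (Z(U, R) = 7/5 - 1/5*(-5) = 7/5 + 1 = 12/5)
c(v) = 25 + 25*v (c(v) = 25*(1 + v) = 25 + 25*v)
A(D, p) = D/200 (A(D, p) = 0/D + D/(25 + 25*7) = 0 + D/(25 + 175) = 0 + D/200 = D/200)
-A(b(6), 109) = -6/200 = -1*3/100 = -3/100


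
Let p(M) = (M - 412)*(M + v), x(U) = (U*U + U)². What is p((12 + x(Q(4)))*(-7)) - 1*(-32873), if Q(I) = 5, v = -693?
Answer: 48128165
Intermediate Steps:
x(U) = (U + U²)² (x(U) = (U² + U)² = (U + U²)²)
p(M) = (-693 + M)*(-412 + M) (p(M) = (M - 412)*(M - 693) = (-412 + M)*(-693 + M) = (-693 + M)*(-412 + M))
p((12 + x(Q(4)))*(-7)) - 1*(-32873) = (285516 + ((12 + 5²*(1 + 5)²)*(-7))² - 1105*(12 + 5²*(1 + 5)²)*(-7)) - 1*(-32873) = (285516 + ((12 + 25*6²)*(-7))² - 1105*(12 + 25*6²)*(-7)) + 32873 = (285516 + ((12 + 25*36)*(-7))² - 1105*(12 + 25*36)*(-7)) + 32873 = (285516 + ((12 + 900)*(-7))² - 1105*(12 + 900)*(-7)) + 32873 = (285516 + (912*(-7))² - 1007760*(-7)) + 32873 = (285516 + (-6384)² - 1105*(-6384)) + 32873 = (285516 + 40755456 + 7054320) + 32873 = 48095292 + 32873 = 48128165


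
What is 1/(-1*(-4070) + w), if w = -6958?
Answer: -1/2888 ≈ -0.00034626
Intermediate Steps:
1/(-1*(-4070) + w) = 1/(-1*(-4070) - 6958) = 1/(4070 - 6958) = 1/(-2888) = -1/2888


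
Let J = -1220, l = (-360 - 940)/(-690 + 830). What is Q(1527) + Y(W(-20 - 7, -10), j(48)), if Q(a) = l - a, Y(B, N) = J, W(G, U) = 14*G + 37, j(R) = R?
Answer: -19294/7 ≈ -2756.3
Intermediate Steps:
l = -65/7 (l = -1300/140 = -1300*1/140 = -65/7 ≈ -9.2857)
W(G, U) = 37 + 14*G
Y(B, N) = -1220
Q(a) = -65/7 - a
Q(1527) + Y(W(-20 - 7, -10), j(48)) = (-65/7 - 1*1527) - 1220 = (-65/7 - 1527) - 1220 = -10754/7 - 1220 = -19294/7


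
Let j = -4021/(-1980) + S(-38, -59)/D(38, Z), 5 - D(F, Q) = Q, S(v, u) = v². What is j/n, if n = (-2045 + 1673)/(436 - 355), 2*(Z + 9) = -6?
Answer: -8782431/463760 ≈ -18.937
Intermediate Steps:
Z = -12 (Z = -9 + (½)*(-6) = -9 - 3 = -12)
n = -124/27 (n = -372/81 = -372*1/81 = -124/27 ≈ -4.5926)
D(F, Q) = 5 - Q
j = 2927477/33660 (j = -4021/(-1980) + (-38)²/(5 - 1*(-12)) = -4021*(-1/1980) + 1444/(5 + 12) = 4021/1980 + 1444/17 = 2927477/33660 ≈ 86.972)
j/n = 2927477/(33660*(-124/27)) = (2927477/33660)*(-27/124) = -8782431/463760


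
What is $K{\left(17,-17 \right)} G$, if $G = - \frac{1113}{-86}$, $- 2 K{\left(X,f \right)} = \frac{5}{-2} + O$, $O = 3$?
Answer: $- \frac{1113}{344} \approx -3.2355$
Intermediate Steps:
$K{\left(X,f \right)} = - \frac{1}{4}$ ($K{\left(X,f \right)} = - \frac{\frac{5}{-2} + 3}{2} = - \frac{5 \left(- \frac{1}{2}\right) + 3}{2} = - \frac{- \frac{5}{2} + 3}{2} = \left(- \frac{1}{2}\right) \frac{1}{2} = - \frac{1}{4}$)
$G = \frac{1113}{86}$ ($G = \left(-1113\right) \left(- \frac{1}{86}\right) = \frac{1113}{86} \approx 12.942$)
$K{\left(17,-17 \right)} G = \left(- \frac{1}{4}\right) \frac{1113}{86} = - \frac{1113}{344}$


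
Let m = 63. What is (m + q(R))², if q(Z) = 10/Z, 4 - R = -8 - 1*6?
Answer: 327184/81 ≈ 4039.3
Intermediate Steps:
R = 18 (R = 4 - (-8 - 1*6) = 4 - (-8 - 6) = 4 - 1*(-14) = 4 + 14 = 18)
(m + q(R))² = (63 + 10/18)² = (63 + 10*(1/18))² = (63 + 5/9)² = (572/9)² = 327184/81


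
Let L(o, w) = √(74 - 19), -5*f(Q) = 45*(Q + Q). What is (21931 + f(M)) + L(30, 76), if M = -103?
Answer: 23785 + √55 ≈ 23792.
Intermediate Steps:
f(Q) = -18*Q (f(Q) = -9*(Q + Q) = -9*2*Q = -18*Q)
L(o, w) = √55
(21931 + f(M)) + L(30, 76) = (21931 - 18*(-103)) + √55 = (21931 + 1854) + √55 = 23785 + √55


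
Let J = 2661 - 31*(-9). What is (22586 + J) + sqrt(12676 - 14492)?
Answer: 25526 + 2*I*sqrt(454) ≈ 25526.0 + 42.615*I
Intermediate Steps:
J = 2940 (J = 2661 + 279 = 2940)
(22586 + J) + sqrt(12676 - 14492) = (22586 + 2940) + sqrt(12676 - 14492) = 25526 + sqrt(-1816) = 25526 + 2*I*sqrt(454)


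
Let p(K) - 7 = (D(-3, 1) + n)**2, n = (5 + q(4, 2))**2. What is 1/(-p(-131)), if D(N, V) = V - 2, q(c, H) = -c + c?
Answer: -1/583 ≈ -0.0017153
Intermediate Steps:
q(c, H) = 0
D(N, V) = -2 + V
n = 25 (n = (5 + 0)**2 = 5**2 = 25)
p(K) = 583 (p(K) = 7 + ((-2 + 1) + 25)**2 = 7 + (-1 + 25)**2 = 7 + 24**2 = 7 + 576 = 583)
1/(-p(-131)) = 1/(-1*583) = 1/(-583) = -1/583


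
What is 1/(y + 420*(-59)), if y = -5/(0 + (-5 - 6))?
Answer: -11/272575 ≈ -4.0356e-5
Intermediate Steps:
y = 5/11 (y = -5/(0 - 11) = -5/(-11) = -1/11*(-5) = 5/11 ≈ 0.45455)
1/(y + 420*(-59)) = 1/(5/11 + 420*(-59)) = 1/(5/11 - 24780) = 1/(-272575/11) = -11/272575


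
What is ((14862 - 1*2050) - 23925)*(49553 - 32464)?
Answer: -189910057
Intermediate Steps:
((14862 - 1*2050) - 23925)*(49553 - 32464) = ((14862 - 2050) - 23925)*17089 = (12812 - 23925)*17089 = -11113*17089 = -189910057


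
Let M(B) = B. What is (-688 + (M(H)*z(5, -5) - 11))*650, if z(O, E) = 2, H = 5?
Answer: -447850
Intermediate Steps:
(-688 + (M(H)*z(5, -5) - 11))*650 = (-688 + (5*2 - 11))*650 = (-688 + (10 - 11))*650 = (-688 - 1)*650 = -689*650 = -447850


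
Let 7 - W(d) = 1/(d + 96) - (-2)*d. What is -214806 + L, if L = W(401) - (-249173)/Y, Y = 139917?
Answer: -14992500124085/69538749 ≈ -2.1560e+5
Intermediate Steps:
W(d) = 7 - 1/(96 + d) - 2*d (W(d) = 7 - (1/(d + 96) - (-2)*d) = 7 - (1/(96 + d) + 2*d) = 7 + (-1/(96 + d) - 2*d) = 7 - 1/(96 + d) - 2*d)
L = -55159606391/69538749 (L = (671 - 185*401 - 2*401²)/(96 + 401) - (-249173)/139917 = (671 - 74185 - 2*160801)/497 - (-249173)/139917 = (671 - 74185 - 321602)/497 - 1*(-249173/139917) = (1/497)*(-395116) + 249173/139917 = -395116/497 + 249173/139917 = -55159606391/69538749 ≈ -793.22)
-214806 + L = -214806 - 55159606391/69538749 = -14992500124085/69538749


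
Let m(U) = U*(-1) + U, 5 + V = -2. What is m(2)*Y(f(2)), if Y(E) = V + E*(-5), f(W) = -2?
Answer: 0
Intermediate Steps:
V = -7 (V = -5 - 2 = -7)
Y(E) = -7 - 5*E (Y(E) = -7 + E*(-5) = -7 - 5*E)
m(U) = 0 (m(U) = -U + U = 0)
m(2)*Y(f(2)) = 0*(-7 - 5*(-2)) = 0*(-7 + 10) = 0*3 = 0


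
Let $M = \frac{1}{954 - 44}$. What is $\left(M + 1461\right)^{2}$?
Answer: $\frac{1767599499121}{828100} \approx 2.1345 \cdot 10^{6}$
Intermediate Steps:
$M = \frac{1}{910} \approx 0.0010989$
$\left(M + 1461\right)^{2} = \left(\frac{1}{910} + 1461\right)^{2} = \left(\frac{1329511}{910}\right)^{2} = \frac{1767599499121}{828100}$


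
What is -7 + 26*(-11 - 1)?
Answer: -319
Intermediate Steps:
-7 + 26*(-11 - 1) = -7 + 26*(-12) = -7 - 312 = -319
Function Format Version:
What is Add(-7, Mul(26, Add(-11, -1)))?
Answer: -319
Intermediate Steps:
Add(-7, Mul(26, Add(-11, -1))) = Add(-7, Mul(26, -12)) = Add(-7, -312) = -319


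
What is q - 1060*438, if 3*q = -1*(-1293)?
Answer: -463849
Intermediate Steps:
q = 431 (q = (-1*(-1293))/3 = (⅓)*1293 = 431)
q - 1060*438 = 431 - 1060*438 = 431 - 464280 = -463849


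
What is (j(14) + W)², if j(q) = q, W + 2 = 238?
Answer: 62500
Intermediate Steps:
W = 236 (W = -2 + 238 = 236)
(j(14) + W)² = (14 + 236)² = 250² = 62500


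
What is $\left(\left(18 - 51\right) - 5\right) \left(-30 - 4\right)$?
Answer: $1292$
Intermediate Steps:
$\left(\left(18 - 51\right) - 5\right) \left(-30 - 4\right) = \left(-33 - 5\right) \left(-34\right) = \left(-38\right) \left(-34\right) = 1292$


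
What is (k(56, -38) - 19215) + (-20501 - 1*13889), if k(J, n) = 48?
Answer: -53557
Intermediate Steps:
(k(56, -38) - 19215) + (-20501 - 1*13889) = (48 - 19215) + (-20501 - 1*13889) = -19167 + (-20501 - 13889) = -19167 - 34390 = -53557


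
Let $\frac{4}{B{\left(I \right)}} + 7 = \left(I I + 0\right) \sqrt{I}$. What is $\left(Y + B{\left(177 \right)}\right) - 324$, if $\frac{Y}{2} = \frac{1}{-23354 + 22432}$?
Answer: $- \frac{6487168574315253}{20021991181072} + \frac{31329 \sqrt{177}}{43431651152} \approx -324.0$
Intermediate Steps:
$B{\left(I \right)} = \frac{4}{-7 + I^{\frac{5}{2}}}$ ($B{\left(I \right)} = \frac{4}{-7 + \left(I I + 0\right) \sqrt{I}} = \frac{4}{-7 + \left(I^{2} + 0\right) \sqrt{I}} = \frac{4}{-7 + I^{2} \sqrt{I}} = \frac{4}{-7 + I^{\frac{5}{2}}}$)
$Y = - \frac{1}{461}$ ($Y = \frac{2}{-23354 + 22432} = \frac{2}{-922} = 2 \left(- \frac{1}{922}\right) = - \frac{1}{461} \approx -0.0021692$)
$\left(Y + B{\left(177 \right)}\right) - 324 = \left(- \frac{1}{461} + \frac{4}{-7 + 177^{\frac{5}{2}}}\right) - 324 = \left(- \frac{1}{461} + \frac{4}{-7 + 31329 \sqrt{177}}\right) - 324 = - \frac{149365}{461} + \frac{4}{-7 + 31329 \sqrt{177}}$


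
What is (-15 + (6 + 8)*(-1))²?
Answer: 841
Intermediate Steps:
(-15 + (6 + 8)*(-1))² = (-15 + 14*(-1))² = (-15 - 14)² = (-29)² = 841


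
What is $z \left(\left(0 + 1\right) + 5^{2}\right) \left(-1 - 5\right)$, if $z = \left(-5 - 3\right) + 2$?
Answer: $936$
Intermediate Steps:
$z = -6$ ($z = -8 + 2 = -6$)
$z \left(\left(0 + 1\right) + 5^{2}\right) \left(-1 - 5\right) = - 6 \left(\left(0 + 1\right) + 5^{2}\right) \left(-1 - 5\right) = - 6 \left(1 + 25\right) \left(-1 - 5\right) = \left(-6\right) 26 \left(-6\right) = \left(-156\right) \left(-6\right) = 936$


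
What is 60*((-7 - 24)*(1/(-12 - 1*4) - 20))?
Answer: 149265/4 ≈ 37316.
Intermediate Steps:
60*((-7 - 24)*(1/(-12 - 1*4) - 20)) = 60*(-31*(1/(-12 - 4) - 20)) = 60*(-31*(1/(-16) - 20)) = 60*(-31*(-1/16 - 20)) = 60*(-31*(-321/16)) = 60*(9951/16) = 149265/4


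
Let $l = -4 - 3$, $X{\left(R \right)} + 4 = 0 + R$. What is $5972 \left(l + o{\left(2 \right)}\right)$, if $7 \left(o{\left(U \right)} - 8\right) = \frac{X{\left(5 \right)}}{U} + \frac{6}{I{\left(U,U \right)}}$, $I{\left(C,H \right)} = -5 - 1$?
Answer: $\frac{38818}{7} \approx 5545.4$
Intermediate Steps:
$X{\left(R \right)} = -4 + R$ ($X{\left(R \right)} = -4 + \left(0 + R\right) = -4 + R$)
$I{\left(C,H \right)} = -6$ ($I{\left(C,H \right)} = -5 - 1 = -6$)
$l = -7$
$o{\left(U \right)} = \frac{55}{7} + \frac{1}{7 U}$ ($o{\left(U \right)} = 8 + \frac{\frac{-4 + 5}{U} + \frac{6}{-6}}{7} = 8 + \frac{1 \frac{1}{U} + 6 \left(- \frac{1}{6}\right)}{7} = 8 + \frac{\frac{1}{U} - 1}{7} = 8 + \frac{-1 + \frac{1}{U}}{7} = 8 - \left(\frac{1}{7} - \frac{1}{7 U}\right) = \frac{55}{7} + \frac{1}{7 U}$)
$5972 \left(l + o{\left(2 \right)}\right) = 5972 \left(-7 + \frac{1 + 55 \cdot 2}{7 \cdot 2}\right) = 5972 \left(-7 + \frac{1}{7} \cdot \frac{1}{2} \left(1 + 110\right)\right) = 5972 \left(-7 + \frac{1}{7} \cdot \frac{1}{2} \cdot 111\right) = 5972 \left(-7 + \frac{111}{14}\right) = 5972 \cdot \frac{13}{14} = \frac{38818}{7}$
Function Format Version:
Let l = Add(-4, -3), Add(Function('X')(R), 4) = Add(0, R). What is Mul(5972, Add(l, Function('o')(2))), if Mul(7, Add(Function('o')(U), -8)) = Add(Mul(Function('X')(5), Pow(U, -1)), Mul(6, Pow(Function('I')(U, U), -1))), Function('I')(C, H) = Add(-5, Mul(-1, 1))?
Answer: Rational(38818, 7) ≈ 5545.4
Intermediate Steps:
Function('X')(R) = Add(-4, R) (Function('X')(R) = Add(-4, Add(0, R)) = Add(-4, R))
Function('I')(C, H) = -6 (Function('I')(C, H) = Add(-5, -1) = -6)
l = -7
Function('o')(U) = Add(Rational(55, 7), Mul(Rational(1, 7), Pow(U, -1))) (Function('o')(U) = Add(8, Mul(Rational(1, 7), Add(Mul(Add(-4, 5), Pow(U, -1)), Mul(6, Pow(-6, -1))))) = Add(8, Mul(Rational(1, 7), Add(Mul(1, Pow(U, -1)), Mul(6, Rational(-1, 6))))) = Add(8, Mul(Rational(1, 7), Add(Pow(U, -1), -1))) = Add(8, Mul(Rational(1, 7), Add(-1, Pow(U, -1)))) = Add(8, Add(Rational(-1, 7), Mul(Rational(1, 7), Pow(U, -1)))) = Add(Rational(55, 7), Mul(Rational(1, 7), Pow(U, -1))))
Mul(5972, Add(l, Function('o')(2))) = Mul(5972, Add(-7, Mul(Rational(1, 7), Pow(2, -1), Add(1, Mul(55, 2))))) = Mul(5972, Add(-7, Mul(Rational(1, 7), Rational(1, 2), Add(1, 110)))) = Mul(5972, Add(-7, Mul(Rational(1, 7), Rational(1, 2), 111))) = Mul(5972, Add(-7, Rational(111, 14))) = Mul(5972, Rational(13, 14)) = Rational(38818, 7)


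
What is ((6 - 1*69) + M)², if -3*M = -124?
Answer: 4225/9 ≈ 469.44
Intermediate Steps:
M = 124/3 (M = -⅓*(-124) = 124/3 ≈ 41.333)
((6 - 1*69) + M)² = ((6 - 1*69) + 124/3)² = ((6 - 69) + 124/3)² = (-63 + 124/3)² = (-65/3)² = 4225/9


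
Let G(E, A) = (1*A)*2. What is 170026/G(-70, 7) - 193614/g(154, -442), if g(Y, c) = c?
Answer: 19465522/1547 ≈ 12583.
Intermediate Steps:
G(E, A) = 2*A (G(E, A) = A*2 = 2*A)
170026/G(-70, 7) - 193614/g(154, -442) = 170026/((2*7)) - 193614/(-442) = 170026/14 - 193614*(-1/442) = 170026*(1/14) + 96807/221 = 85013/7 + 96807/221 = 19465522/1547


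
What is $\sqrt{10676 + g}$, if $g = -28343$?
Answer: $3 i \sqrt{1963} \approx 132.92 i$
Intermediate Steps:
$\sqrt{10676 + g} = \sqrt{10676 - 28343} = \sqrt{-17667} = 3 i \sqrt{1963}$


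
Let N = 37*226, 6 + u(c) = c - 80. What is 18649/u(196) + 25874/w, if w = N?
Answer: 79394539/459910 ≈ 172.63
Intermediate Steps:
u(c) = -86 + c (u(c) = -6 + (c - 80) = -6 + (-80 + c) = -86 + c)
N = 8362
w = 8362
18649/u(196) + 25874/w = 18649/(-86 + 196) + 25874/8362 = 18649/110 + 25874*(1/8362) = 18649*(1/110) + 12937/4181 = 18649/110 + 12937/4181 = 79394539/459910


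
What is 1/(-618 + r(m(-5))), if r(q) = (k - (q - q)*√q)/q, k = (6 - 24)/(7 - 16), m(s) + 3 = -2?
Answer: -5/3092 ≈ -0.0016171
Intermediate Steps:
m(s) = -5 (m(s) = -3 - 2 = -5)
k = 2 (k = -18/(-9) = -18*(-⅑) = 2)
r(q) = 2/q (r(q) = (2 - (q - q)*√q)/q = (2 - 0*√q)/q = (2 - 1*0)/q = (2 + 0)/q = 2/q)
1/(-618 + r(m(-5))) = 1/(-618 + 2/(-5)) = 1/(-618 + 2*(-⅕)) = 1/(-618 - ⅖) = 1/(-3092/5) = -5/3092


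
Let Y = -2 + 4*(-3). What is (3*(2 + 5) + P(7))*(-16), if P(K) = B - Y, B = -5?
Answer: -480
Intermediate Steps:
Y = -14 (Y = -2 - 12 = -14)
P(K) = 9 (P(K) = -5 - 1*(-14) = -5 + 14 = 9)
(3*(2 + 5) + P(7))*(-16) = (3*(2 + 5) + 9)*(-16) = (3*7 + 9)*(-16) = (21 + 9)*(-16) = 30*(-16) = -480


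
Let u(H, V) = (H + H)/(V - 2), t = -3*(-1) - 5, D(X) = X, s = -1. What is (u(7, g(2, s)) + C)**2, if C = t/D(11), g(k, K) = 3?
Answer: 23104/121 ≈ 190.94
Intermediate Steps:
t = -2 (t = 3 - 5 = -2)
u(H, V) = 2*H/(-2 + V) (u(H, V) = (2*H)/(-2 + V) = 2*H/(-2 + V))
C = -2/11 ≈ -0.18182
(u(7, g(2, s)) + C)**2 = (2*7/(-2 + 3) - 2/11)**2 = (2*7/1 - 2/11)**2 = (2*7*1 - 2/11)**2 = (14 - 2/11)**2 = (152/11)**2 = 23104/121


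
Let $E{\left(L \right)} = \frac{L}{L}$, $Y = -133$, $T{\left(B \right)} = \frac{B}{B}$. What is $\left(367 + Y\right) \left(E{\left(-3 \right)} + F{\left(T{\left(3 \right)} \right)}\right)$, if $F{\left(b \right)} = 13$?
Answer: $3276$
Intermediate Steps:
$T{\left(B \right)} = 1$
$E{\left(L \right)} = 1$
$\left(367 + Y\right) \left(E{\left(-3 \right)} + F{\left(T{\left(3 \right)} \right)}\right) = \left(367 - 133\right) \left(1 + 13\right) = 234 \cdot 14 = 3276$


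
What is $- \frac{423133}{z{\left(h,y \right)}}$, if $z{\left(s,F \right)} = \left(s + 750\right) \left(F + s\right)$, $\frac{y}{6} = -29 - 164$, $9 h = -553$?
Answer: $\frac{34273773}{68012075} \approx 0.50394$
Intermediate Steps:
$h = - \frac{553}{9}$ ($h = \frac{1}{9} \left(-553\right) = - \frac{553}{9} \approx -61.444$)
$y = -1158$ ($y = 6 \left(-29 - 164\right) = 6 \left(-193\right) = -1158$)
$z{\left(s,F \right)} = \left(750 + s\right) \left(F + s\right)$
$- \frac{423133}{z{\left(h,y \right)}} = - \frac{423133}{\left(- \frac{553}{9}\right)^{2} + 750 \left(-1158\right) + 750 \left(- \frac{553}{9}\right) - - \frac{213458}{3}} = - \frac{423133}{\frac{305809}{81} - 868500 - \frac{138250}{3} + \frac{213458}{3}} = - \frac{423133}{- \frac{68012075}{81}} = \left(-423133\right) \left(- \frac{81}{68012075}\right) = \frac{34273773}{68012075}$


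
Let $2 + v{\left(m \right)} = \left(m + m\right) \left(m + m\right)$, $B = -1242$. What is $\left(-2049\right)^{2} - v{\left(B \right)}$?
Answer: $-1971853$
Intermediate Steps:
$v{\left(m \right)} = -2 + 4 m^{2}$ ($v{\left(m \right)} = -2 + \left(m + m\right) \left(m + m\right) = -2 + 2 m 2 m = -2 + 4 m^{2}$)
$\left(-2049\right)^{2} - v{\left(B \right)} = \left(-2049\right)^{2} - \left(-2 + 4 \left(-1242\right)^{2}\right) = 4198401 - \left(-2 + 4 \cdot 1542564\right) = 4198401 - \left(-2 + 6170256\right) = 4198401 - 6170254 = -1971853$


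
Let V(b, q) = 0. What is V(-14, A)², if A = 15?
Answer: 0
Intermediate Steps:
V(-14, A)² = 0² = 0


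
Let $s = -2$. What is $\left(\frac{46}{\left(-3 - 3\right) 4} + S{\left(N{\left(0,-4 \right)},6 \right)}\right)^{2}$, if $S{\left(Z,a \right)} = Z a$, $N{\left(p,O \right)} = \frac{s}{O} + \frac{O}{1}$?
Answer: $\frac{75625}{144} \approx 525.17$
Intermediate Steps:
$N{\left(p,O \right)} = O - \frac{2}{O}$ ($N{\left(p,O \right)} = - \frac{2}{O} + \frac{O}{1} = - \frac{2}{O} + O 1 = - \frac{2}{O} + O = O - \frac{2}{O}$)
$\left(\frac{46}{\left(-3 - 3\right) 4} + S{\left(N{\left(0,-4 \right)},6 \right)}\right)^{2} = \left(\frac{46}{\left(-3 - 3\right) 4} + \left(-4 - \frac{2}{-4}\right) 6\right)^{2} = \left(\frac{46}{\left(-6\right) 4} + \left(-4 - - \frac{1}{2}\right) 6\right)^{2} = \left(\frac{46}{-24} + \left(-4 + \frac{1}{2}\right) 6\right)^{2} = \left(46 \left(- \frac{1}{24}\right) - 21\right)^{2} = \left(- \frac{23}{12} - 21\right)^{2} = \left(- \frac{275}{12}\right)^{2} = \frac{75625}{144}$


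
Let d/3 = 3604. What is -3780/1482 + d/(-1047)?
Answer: -1110058/86203 ≈ -12.877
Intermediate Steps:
d = 10812 (d = 3*3604 = 10812)
-3780/1482 + d/(-1047) = -3780/1482 + 10812/(-1047) = -3780*1/1482 + 10812*(-1/1047) = -630/247 - 3604/349 = -1110058/86203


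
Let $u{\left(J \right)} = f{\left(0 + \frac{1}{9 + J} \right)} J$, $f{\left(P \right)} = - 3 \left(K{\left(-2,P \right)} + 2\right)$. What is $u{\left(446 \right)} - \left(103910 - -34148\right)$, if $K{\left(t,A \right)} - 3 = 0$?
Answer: $-144748$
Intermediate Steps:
$K{\left(t,A \right)} = 3$ ($K{\left(t,A \right)} = 3 + 0 = 3$)
$f{\left(P \right)} = -15$ ($f{\left(P \right)} = - 3 \left(3 + 2\right) = \left(-3\right) 5 = -15$)
$u{\left(J \right)} = - 15 J$
$u{\left(446 \right)} - \left(103910 - -34148\right) = \left(-15\right) 446 - \left(103910 - -34148\right) = -6690 - \left(103910 + 34148\right) = -6690 - 138058 = -144748$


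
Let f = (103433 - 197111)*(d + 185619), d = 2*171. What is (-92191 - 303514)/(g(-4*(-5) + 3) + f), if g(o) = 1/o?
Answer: 9101215/400670454833 ≈ 2.2715e-5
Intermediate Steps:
d = 342
f = -17420454558 (f = (103433 - 197111)*(342 + 185619) = -93678*185961 = -17420454558)
(-92191 - 303514)/(g(-4*(-5) + 3) + f) = (-92191 - 303514)/(1/(-4*(-5) + 3) - 17420454558) = -395705/(1/(20 + 3) - 17420454558) = -395705/(1/23 - 17420454558) = -395705/(-400670454833/23) = -395705*(-23/400670454833) = 9101215/400670454833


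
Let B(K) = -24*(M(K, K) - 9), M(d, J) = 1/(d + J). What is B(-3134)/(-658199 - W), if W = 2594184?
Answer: -338478/5096484161 ≈ -6.6414e-5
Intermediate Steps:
M(d, J) = 1/(J + d)
B(K) = 216 - 12/K (B(K) = -24*(1/(K + K) - 9) = -24*(1/(2*K) - 9) = -24*(-9 + 1/(2*K)) = 216 - 12/K)
B(-3134)/(-658199 - W) = (216 - 12/(-3134))/(-658199 - 1*2594184) = (216 - 12*(-1/3134))/(-658199 - 2594184) = (216 + 6/1567)/(-3252383) = (338478/1567)*(-1/3252383) = -338478/5096484161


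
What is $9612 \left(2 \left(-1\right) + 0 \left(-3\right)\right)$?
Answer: $-19224$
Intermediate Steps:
$9612 \left(2 \left(-1\right) + 0 \left(-3\right)\right) = 9612 \left(-2 + 0\right) = 9612 \left(-2\right) = -19224$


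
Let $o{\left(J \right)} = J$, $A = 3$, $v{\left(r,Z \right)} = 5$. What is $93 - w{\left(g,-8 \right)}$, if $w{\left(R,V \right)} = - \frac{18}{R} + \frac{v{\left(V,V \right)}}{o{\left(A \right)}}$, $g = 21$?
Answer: $\frac{1936}{21} \approx 92.19$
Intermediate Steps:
$w{\left(R,V \right)} = \frac{5}{3} - \frac{18}{R}$ ($w{\left(R,V \right)} = - \frac{18}{R} + \frac{5}{3} = \frac{5}{3} - \frac{18}{R}$)
$93 - w{\left(g,-8 \right)} = 93 - \left(\frac{5}{3} - \frac{18}{21}\right) = 93 - \left(\frac{5}{3} - \frac{6}{7}\right) = 93 - \frac{17}{21} = \frac{1936}{21}$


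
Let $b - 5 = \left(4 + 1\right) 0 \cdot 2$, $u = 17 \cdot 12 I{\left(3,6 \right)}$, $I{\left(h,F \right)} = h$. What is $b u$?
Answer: $3060$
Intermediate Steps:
$u = 612$ ($u = 17 \cdot 12 \cdot 3 = 204 \cdot 3 = 612$)
$b = 5$ ($b = 5 + \left(4 + 1\right) 0 \cdot 2 = 5 + 5 \cdot 0 \cdot 2 = 5 + 0 \cdot 2 = 5 + 0 = 5$)
$b u = 5 \cdot 612 = 3060$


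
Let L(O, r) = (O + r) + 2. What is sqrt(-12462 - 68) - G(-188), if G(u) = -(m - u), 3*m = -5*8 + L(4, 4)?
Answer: 178 + I*sqrt(12530) ≈ 178.0 + 111.94*I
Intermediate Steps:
L(O, r) = 2 + O + r
m = -10 (m = (-5*8 + (2 + 4 + 4))/3 = (-40 + 10)/3 = (1/3)*(-30) = -10)
G(u) = 10 + u (G(u) = -(-10 - u) = 10 + u)
sqrt(-12462 - 68) - G(-188) = sqrt(-12462 - 68) - (10 - 188) = sqrt(-12530) - 1*(-178) = I*sqrt(12530) + 178 = 178 + I*sqrt(12530)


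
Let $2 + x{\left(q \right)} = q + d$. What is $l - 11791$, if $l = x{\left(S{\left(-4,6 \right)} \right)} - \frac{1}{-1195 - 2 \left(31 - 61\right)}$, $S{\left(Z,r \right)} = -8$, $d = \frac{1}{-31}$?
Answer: $- \frac{415219289}{35185} \approx -11801.0$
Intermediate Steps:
$d = - \frac{1}{31} \approx -0.032258$
$x{\left(q \right)} = - \frac{63}{31} + q$ ($x{\left(q \right)} = -2 + \left(q - \frac{1}{31}\right) = -2 + \left(- \frac{1}{31} + q\right) = - \frac{63}{31} + q$)
$l = - \frac{352954}{35185}$ ($l = \left(- \frac{63}{31} - 8\right) - \frac{1}{-1195 - 2 \left(31 - 61\right)} = - \frac{311}{31} - \frac{1}{-1195 - -60} = - \frac{311}{31} - \frac{1}{-1195 + 60} = - \frac{311}{31} - \frac{1}{-1135} = - \frac{311}{31} - - \frac{1}{1135} = - \frac{311}{31} + \frac{1}{1135} = - \frac{352954}{35185} \approx -10.031$)
$l - 11791 = - \frac{352954}{35185} - 11791 = - \frac{415219289}{35185}$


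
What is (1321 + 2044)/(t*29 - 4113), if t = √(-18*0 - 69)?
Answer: -4613415/5658266 - 97585*I*√69/16974798 ≈ -0.81534 - 0.047753*I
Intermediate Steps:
t = I*√69 (t = √(0 - 69) = √(-69) = I*√69 ≈ 8.3066*I)
(1321 + 2044)/(t*29 - 4113) = (1321 + 2044)/((I*√69)*29 - 4113) = 3365/(29*I*√69 - 4113) = 3365/(-4113 + 29*I*√69)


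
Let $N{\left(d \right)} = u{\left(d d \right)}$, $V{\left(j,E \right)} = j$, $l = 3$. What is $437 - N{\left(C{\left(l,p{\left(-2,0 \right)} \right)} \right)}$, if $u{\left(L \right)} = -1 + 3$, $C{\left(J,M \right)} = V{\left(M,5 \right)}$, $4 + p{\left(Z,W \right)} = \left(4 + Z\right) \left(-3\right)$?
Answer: $435$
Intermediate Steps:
$p{\left(Z,W \right)} = -16 - 3 Z$ ($p{\left(Z,W \right)} = -4 + \left(4 + Z\right) \left(-3\right) = -4 - \left(12 + 3 Z\right) = -16 - 3 Z$)
$C{\left(J,M \right)} = M$
$u{\left(L \right)} = 2$
$N{\left(d \right)} = 2$
$437 - N{\left(C{\left(l,p{\left(-2,0 \right)} \right)} \right)} = 437 - 2 = 435$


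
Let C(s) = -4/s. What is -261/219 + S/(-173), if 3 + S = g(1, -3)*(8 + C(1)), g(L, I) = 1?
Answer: -15124/12629 ≈ -1.1976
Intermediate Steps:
S = 1 (S = -3 + 1*(8 - 4/1) = -3 + 1*(8 - 4*1) = -3 + 1*(8 - 4) = -3 + 1*4 = -3 + 4 = 1)
-261/219 + S/(-173) = -261/219 + 1/(-173) = -261*1/219 + 1*(-1/173) = -87/73 - 1/173 = -15124/12629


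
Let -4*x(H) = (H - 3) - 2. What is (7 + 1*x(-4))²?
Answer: 1369/16 ≈ 85.563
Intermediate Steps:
x(H) = 5/4 - H/4 (x(H) = -((H - 3) - 2)/4 = -((-3 + H) - 2)/4 = -(-5 + H)/4 = 5/4 - H/4)
(7 + 1*x(-4))² = (7 + 1*(5/4 - ¼*(-4)))² = (7 + 1*(5/4 + 1))² = (7 + 1*(9/4))² = (7 + 9/4)² = (37/4)² = 1369/16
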